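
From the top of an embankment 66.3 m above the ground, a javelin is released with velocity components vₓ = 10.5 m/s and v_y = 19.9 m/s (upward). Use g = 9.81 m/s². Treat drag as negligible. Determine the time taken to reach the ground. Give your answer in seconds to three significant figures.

6.23 s

Vertical motion (up positive, ground at y = 0): 4.905 t² − (19.90) t − 66.3 = 0, so t = (19.90 + √(19.90² + 2·9.81·66.3)) / 9.81 = (19.90 + 41.19) / 9.81 = 6.228 s.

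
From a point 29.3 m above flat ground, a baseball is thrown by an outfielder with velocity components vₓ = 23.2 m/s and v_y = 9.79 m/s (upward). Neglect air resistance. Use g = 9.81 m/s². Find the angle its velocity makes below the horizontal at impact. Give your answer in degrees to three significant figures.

With up positive and y = 0 at the ground: y(t) = 29.3 + (9.790) t − 4.905 t². Setting y = 0 and taking the positive root: t = [9.790 + √(9.790² + 2·9.81·29.3)] / 9.81 = (9.790 + 25.90) / 9.81 = 3.638 s.
At impact: v_y = v_y0 − g t = −25.90 m/s; vₓ = 23.20 m/s.
Angle below horizontal: arctan(|v_y|/vₓ) = arctan(25.90/23.20) = 48.15°.

48.1°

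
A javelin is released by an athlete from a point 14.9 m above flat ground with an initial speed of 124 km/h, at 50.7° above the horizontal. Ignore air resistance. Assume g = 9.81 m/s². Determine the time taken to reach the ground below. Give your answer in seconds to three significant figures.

5.95 s

Convert: 124 km/h = 124/3.6 = 34.44 m/s.
vₓ = 34.44 cos 50.7° = 21.82 m/s; v_y0 = 34.44 sin 50.7° = 26.65 m/s.
The projectile lands when y = 14.9 + (26.65) t − ½·9.81·t² = 0. Positive root: t = (26.65 + √(26.65² + 2·9.81·14.9)) / 9.81 = (26.65 + 31.67) / 9.81 = 5.945 s.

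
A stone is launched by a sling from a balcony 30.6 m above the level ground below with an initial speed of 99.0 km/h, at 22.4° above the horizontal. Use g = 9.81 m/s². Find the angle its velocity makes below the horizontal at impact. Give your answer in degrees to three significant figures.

Convert: 99.0 km/h = 99.0/3.6 = 27.50 m/s.
Resolve: vₓ = 27.50 cos 22.4° = 25.43 m/s and v_y0 = 27.50 sin 22.4° = 10.48 m/s.
With up positive and y = 0 at the ground: y(t) = 30.6 + (10.48) t − 4.905 t². Setting y = 0 and taking the positive root: t = [10.48 + √(10.48² + 2·9.81·30.6)] / 9.81 = (10.48 + 26.65) / 9.81 = 3.785 s.
At impact: v_y = v_y0 − g t = −26.65 m/s; vₓ = 25.43 m/s.
Angle below horizontal: arctan(|v_y|/vₓ) = arctan(26.65/25.43) = 46.35°.

46.3°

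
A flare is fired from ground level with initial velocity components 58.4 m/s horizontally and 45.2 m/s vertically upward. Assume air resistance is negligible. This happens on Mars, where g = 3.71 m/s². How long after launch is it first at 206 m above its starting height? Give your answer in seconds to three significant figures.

6.07 s

Height y(t) = 45.20 t − 1.855 t² = 206 gives 1.855 t² − 45.20 t + 206 = 0.
Quadratic formula: t = (45.20 ± √514.52) / 3.71 = (45.20 ± 22.68) / 3.71 → t = 6.069 s or 18.30 s.
The first (ascending) time is 6.069 s.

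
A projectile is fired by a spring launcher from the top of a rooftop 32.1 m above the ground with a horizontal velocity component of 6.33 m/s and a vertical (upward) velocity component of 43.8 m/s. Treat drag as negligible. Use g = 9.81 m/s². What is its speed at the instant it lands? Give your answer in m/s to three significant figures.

With up positive and y = 0 at the ground: y(t) = 32.1 + (43.80) t − 4.905 t². Setting y = 0 and taking the positive root: t = [43.80 + √(43.80² + 2·9.81·32.1)] / 9.81 = (43.80 + 50.48) / 9.81 = 9.611 s.
Vertical velocity at impact: v_y = v_y0 − g t = 43.80 − 9.81 × 9.611 = −50.48 m/s.
Speed: |v| = √(vₓ² + v_y²) = √(6.330² + 50.48²) = 50.88 m/s.

50.9 m/s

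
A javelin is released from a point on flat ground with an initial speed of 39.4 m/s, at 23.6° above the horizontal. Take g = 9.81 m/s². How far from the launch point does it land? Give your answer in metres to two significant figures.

Components: vₓ = 39.40 cos 23.6° = 36.10 m/s, v_y0 = 39.40 sin 23.6° = 15.77 m/s.
Time aloft: T = 2 v_y0 / g = 2 × 15.77 / 9.81 = 3.216 s.
Horizontal distance R = vₓ T = 36.10 × 3.216 = 116.1 m.

120 m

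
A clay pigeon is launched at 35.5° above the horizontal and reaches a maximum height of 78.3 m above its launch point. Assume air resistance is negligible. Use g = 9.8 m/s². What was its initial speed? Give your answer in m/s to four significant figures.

At the peak v_y = 0, so v_y0 = √(2gH) = √(2 × 9.80 × 78.3) = 39.17 m/s.
v_y0 = v₀ sin θ ⇒ v₀ = 39.17 / sin 35.5° = 67.46 m/s.

67.46 m/s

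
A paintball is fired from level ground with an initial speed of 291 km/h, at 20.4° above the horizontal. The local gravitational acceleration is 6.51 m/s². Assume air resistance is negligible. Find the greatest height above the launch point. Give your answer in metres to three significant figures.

Convert: 291 km/h = 291/3.6 = 80.83 m/s.
Horizontal component vₓ = 80.83 cos 20.4° = 75.76 m/s; vertical v_y0 = 80.83 sin 20.4° = 28.18 m/s.
Peak height H = v_y0² / (2g) = 793.90 / 13.02 = 60.98 m.

61.0 m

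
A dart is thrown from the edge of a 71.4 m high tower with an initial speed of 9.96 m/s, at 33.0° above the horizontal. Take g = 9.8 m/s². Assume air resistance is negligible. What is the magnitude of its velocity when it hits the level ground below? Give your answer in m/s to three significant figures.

38.7 m/s

vₓ = 9.960 cos 33.0° = 8.353 m/s; v_y0 = 9.960 sin 33.0° = 5.425 m/s.
Vertical motion (up positive, ground at y = 0): 4.900 t² − (5.425) t − 71.4 = 0, so t = (5.425 + √(5.425² + 2·9.80·71.4)) / 9.80 = (5.425 + 37.80) / 9.80 = 4.411 s.
Vertical velocity at impact: v_y = v_y0 − g t = 5.425 − 9.80 × 4.411 = −37.80 m/s.
Speed: |v| = √(vₓ² + v_y²) = √(8.353² + 37.80²) = 38.71 m/s.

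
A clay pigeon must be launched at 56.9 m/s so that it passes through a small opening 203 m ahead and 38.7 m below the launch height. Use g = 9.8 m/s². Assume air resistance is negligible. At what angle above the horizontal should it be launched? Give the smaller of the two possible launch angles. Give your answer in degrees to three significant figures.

Trajectory: y = x tanθ − g x² (1 + tan²θ)/(2v₀²). With x = 203, y = −38.7, v₀ = 56.9, g = 9.80:
62.37 tan²θ − 203 tanθ + (23.67) = 0.
tanθ = [203 ± √(203² − 4 × 62.37 × (23.67))] / (2 × 62.37) = (203 ± 187.9) / 124.7, giving tanθ = 0.1211 or 3.134.
θ = 6.905° or 72.30°; the smaller is 6.905°.

6.90°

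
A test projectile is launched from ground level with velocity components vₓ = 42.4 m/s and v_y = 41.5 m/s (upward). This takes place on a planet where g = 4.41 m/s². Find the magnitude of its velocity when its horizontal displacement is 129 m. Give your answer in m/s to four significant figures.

50.86 m/s

At x = 129 m, t = x/vₓ = 129/42.40 = 3.042 s.
Vertical velocity there: v_y = v_y0 − g t = 41.50 − 4.41 × 3.042 = 28.08 m/s.
Speed: √(vₓ² + v_y²) = √(42.40² + 28.08²) = 50.86 m/s.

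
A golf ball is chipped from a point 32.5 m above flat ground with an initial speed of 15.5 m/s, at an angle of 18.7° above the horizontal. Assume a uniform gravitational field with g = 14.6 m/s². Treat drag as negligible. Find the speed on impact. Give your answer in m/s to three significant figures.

Components: vₓ = 15.50 cos 18.7° = 14.68 m/s, v_y0 = 15.50 sin 18.7° = 4.970 m/s.
With up positive and y = 0 at the ground: y(t) = 32.5 + (4.970) t − 7.300 t². Setting y = 0 and taking the positive root: t = [4.970 + √(4.970² + 2·14.6·32.5)] / 14.6 = (4.970 + 31.20) / 14.6 = 2.478 s.
Vertical velocity at impact: v_y = v_y0 − g t = 4.970 − 14.6 × 2.478 = −31.20 m/s.
Speed: |v| = √(vₓ² + v_y²) = √(14.68² + 31.20²) = 34.49 m/s.

34.5 m/s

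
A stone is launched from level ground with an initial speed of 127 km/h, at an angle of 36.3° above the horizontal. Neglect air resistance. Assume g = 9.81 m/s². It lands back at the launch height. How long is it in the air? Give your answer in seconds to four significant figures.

Convert: 127 km/h = 127/3.6 = 35.28 m/s.
Horizontal component vₓ = 35.28 cos 36.3° = 28.43 m/s; vertical v_y0 = 35.28 sin 36.3° = 20.88 m/s.
It returns to y = 0 when t = 2 v_y0 / g = 2(20.88)/9.81 = 4.258 s.

4.258 s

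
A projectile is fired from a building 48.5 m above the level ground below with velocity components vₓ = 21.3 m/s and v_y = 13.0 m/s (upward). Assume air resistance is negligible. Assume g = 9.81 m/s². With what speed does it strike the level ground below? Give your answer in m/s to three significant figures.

39.7 m/s

The projectile lands when y = 48.5 + (13.00) t − ½·9.81·t² = 0. Positive root: t = (13.00 + √(13.00² + 2·9.81·48.5)) / 9.81 = (13.00 + 33.47) / 9.81 = 4.738 s.
Vertical velocity at impact: v_y = v_y0 − g t = 13.00 − 9.81 × 4.738 = −33.47 m/s.
Speed: |v| = √(vₓ² + v_y²) = √(21.30² + 33.47²) = 39.68 m/s.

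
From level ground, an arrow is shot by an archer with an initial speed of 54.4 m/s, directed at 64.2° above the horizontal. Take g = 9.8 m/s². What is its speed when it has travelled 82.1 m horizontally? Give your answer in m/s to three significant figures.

Components: vₓ = 54.40 cos 64.2° = 23.68 m/s, v_y0 = 54.40 sin 64.2° = 48.98 m/s.
At x = 82.1 m, t = x/vₓ = 82.1/23.68 = 3.468 s.
Vertical velocity there: v_y = v_y0 − g t = 48.98 − 9.80 × 3.468 = 15.00 m/s.
Speed: √(vₓ² + v_y²) = √(23.68² + 15.00²) = 28.03 m/s.

28.0 m/s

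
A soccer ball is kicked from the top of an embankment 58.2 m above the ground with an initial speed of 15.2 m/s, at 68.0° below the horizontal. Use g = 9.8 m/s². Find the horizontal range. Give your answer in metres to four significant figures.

Horizontal component vₓ = 15.20 cos 68.0° = 5.694 m/s; vertical v_y0 = −14.09 m/s (downward).
Vertical motion (up positive, ground at y = 0): 4.900 t² − (−14.09) t − 58.2 = 0, so t = (−14.09 + √(14.09² + 2·9.80·58.2)) / 9.80 = (−14.09 + 36.60) / 9.80 = 2.296 s.
Horizontal distance: R = vₓ t = 5.694 × 2.296 = 13.08 m.

13.08 m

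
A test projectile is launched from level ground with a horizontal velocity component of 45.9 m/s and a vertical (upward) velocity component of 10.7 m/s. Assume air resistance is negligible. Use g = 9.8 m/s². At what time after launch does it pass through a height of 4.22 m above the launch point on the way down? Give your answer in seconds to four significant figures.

Require v_y0 t − ½ g t² = 4.22, i.e. 4.900 t² − 10.70 t + 4.22 = 0.
Quadratic formula: t = (10.70 ± √31.778) / 9.80 = (10.70 ± 5.637) / 9.80 → t = 0.5166 s or 1.667 s.
The descending-branch root is 1.667 s.

1.667 s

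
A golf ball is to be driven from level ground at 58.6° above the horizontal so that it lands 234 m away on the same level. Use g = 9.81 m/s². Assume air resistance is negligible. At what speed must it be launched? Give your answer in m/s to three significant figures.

Level-ground range: R = v₀² sin(2θ)/g, so v₀ = √(gR / sin 2θ).
v₀ = √(9.81 × 234 / sin 117.2°) = √(2296 / 0.8894) = √2581.0 = 50.80 m/s.

50.8 m/s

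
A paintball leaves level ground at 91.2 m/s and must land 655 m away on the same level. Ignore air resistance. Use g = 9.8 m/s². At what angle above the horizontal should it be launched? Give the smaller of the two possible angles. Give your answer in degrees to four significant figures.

R = v₀² sin 2θ / g gives sin 2θ = gR/v₀² = 9.80·655/91.2² = 0.7718.
2θ = 50.51° or 180° − 50.51° = 129.5°, so θ = 25.26° or 64.74°.
The smaller angle is 25.26°.

25.26°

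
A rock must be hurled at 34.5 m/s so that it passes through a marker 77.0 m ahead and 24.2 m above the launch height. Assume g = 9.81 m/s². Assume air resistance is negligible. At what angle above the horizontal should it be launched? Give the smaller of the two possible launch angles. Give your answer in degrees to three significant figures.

41.2°

Trajectory: y = x tanθ − g x² (1 + tan²θ)/(2v₀²). With x = 77.0, y = 24.2, v₀ = 34.5, g = 9.81:
24.43 tan²θ − 77.0 tanθ + (48.63) = 0.
tanθ = [77.0 ± √(77.0² − 4 × 24.43 × (48.63))] / (2 × 24.43) = (77.0 ± 34.29) / 48.87, giving tanθ = 0.8740 or 2.277.
θ = 41.15° or 66.29°; the smaller is 41.15°.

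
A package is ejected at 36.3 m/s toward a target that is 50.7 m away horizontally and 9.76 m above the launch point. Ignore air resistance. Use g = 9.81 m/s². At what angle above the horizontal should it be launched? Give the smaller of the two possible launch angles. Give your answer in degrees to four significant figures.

Trajectory: y = x tanθ − g x² (1 + tan²θ)/(2v₀²). With x = 50.7, y = 9.76, v₀ = 36.3, g = 9.81:
9.568 tan²θ − 50.7 tanθ + (19.33) = 0.
tanθ = [50.7 ± √(50.7² − 4 × 9.568 × (19.33))] / (2 × 9.568) = (50.7 ± 42.79) / 19.14, giving tanθ = 0.4135 or 4.885.
θ = 22.47° or 78.43°; the smaller is 22.47°.

22.47°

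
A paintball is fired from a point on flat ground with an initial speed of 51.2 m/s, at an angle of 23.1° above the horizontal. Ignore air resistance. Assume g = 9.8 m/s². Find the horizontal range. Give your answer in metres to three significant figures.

193 m

Components: vₓ = 51.20 cos 23.1° = 47.09 m/s, v_y0 = 51.20 sin 23.1° = 20.09 m/s.
Flight time T = 2 v_y0 / g = 4.100 s.
Horizontal distance R = vₓ T = 47.09 × 4.100 = 193.1 m.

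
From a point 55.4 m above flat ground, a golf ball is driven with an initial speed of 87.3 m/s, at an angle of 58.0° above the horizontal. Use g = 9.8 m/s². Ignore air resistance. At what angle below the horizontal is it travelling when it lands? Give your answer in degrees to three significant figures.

Components: vₓ = 87.30 cos 58.0° = 46.26 m/s, v_y0 = 87.30 sin 58.0° = 74.03 m/s.
Vertical motion (up positive, ground at y = 0): 4.900 t² − (74.03) t − 55.4 = 0, so t = (74.03 + √(74.03² + 2·9.80·55.4)) / 9.80 = (74.03 + 81.04) / 9.80 = 15.82 s.
At impact: v_y = v_y0 − g t = −81.04 m/s; vₓ = 46.26 m/s.
Angle below horizontal: arctan(|v_y|/vₓ) = arctan(81.04/46.26) = 60.28°.

60.3°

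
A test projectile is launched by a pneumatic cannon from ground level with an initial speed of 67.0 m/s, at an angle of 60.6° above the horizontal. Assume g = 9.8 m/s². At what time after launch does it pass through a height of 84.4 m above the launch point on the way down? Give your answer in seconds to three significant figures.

Resolve: vₓ = 67.00 cos 60.6° = 32.89 m/s and v_y0 = 67.00 sin 60.6° = 58.37 m/s.
Set y = v_y0 t − ½ g t² = 84.4: 4.900 t² − 58.37 t + 84.4 = 0.
Quadratic formula: t = (58.37 ± √1753.0) / 9.80 = (58.37 ± 41.87) / 9.80 → t = 1.684 s or 10.23 s.
The descending-branch root is 10.23 s.

10.2 s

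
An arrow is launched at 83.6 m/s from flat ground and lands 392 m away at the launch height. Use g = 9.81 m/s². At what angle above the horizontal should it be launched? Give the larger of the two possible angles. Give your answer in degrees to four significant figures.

73.31°

Level-ground range R = v₀² sin(2θ)/g ⇒ sin(2θ) = gR/v₀² = 9.81 × 392 / 83.6² = 0.5502.
2θ = 33.38° or 180° − 33.38° = 146.6°, so θ = 16.69° or 73.31°.
The larger angle is 73.31°.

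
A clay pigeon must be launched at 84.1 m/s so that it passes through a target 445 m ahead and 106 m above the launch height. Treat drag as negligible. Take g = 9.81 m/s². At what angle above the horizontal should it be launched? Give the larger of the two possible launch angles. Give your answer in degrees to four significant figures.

68.54°

Trajectory: y = x tanθ − g x² (1 + tan²θ)/(2v₀²). With x = 445, y = 106, v₀ = 84.1, g = 9.81:
137.3 tan²θ − 445 tanθ + (243.3) = 0.
tanθ = [445 ± √(445² − 4 × 137.3 × (243.3))] / (2 × 137.3) = (445 ± 253.7) / 274.7, giving tanθ = 0.6965 or 2.544.
θ = 34.86° or 68.54°; the larger is 68.54°.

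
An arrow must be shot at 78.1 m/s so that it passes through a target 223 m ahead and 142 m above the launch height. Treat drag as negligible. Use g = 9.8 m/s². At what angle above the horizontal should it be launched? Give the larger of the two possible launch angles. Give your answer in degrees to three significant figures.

77.7°

Trajectory: y = x tanθ − g x² (1 + tan²θ)/(2v₀²). With x = 223, y = 142, v₀ = 78.1, g = 9.80:
39.95 tan²θ − 223 tanθ + (181.9) = 0.
tanθ = [223 ± √(223² − 4 × 39.95 × (181.9))] / (2 × 39.95) = (223 ± 143.7) / 79.90, giving tanθ = 0.9923 or 4.590.
θ = 44.78° or 77.71°; the larger is 77.71°.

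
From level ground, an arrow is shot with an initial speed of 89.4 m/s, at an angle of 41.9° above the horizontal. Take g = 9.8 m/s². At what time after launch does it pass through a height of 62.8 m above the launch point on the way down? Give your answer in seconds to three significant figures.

Resolve: vₓ = 89.40 cos 41.9° = 66.54 m/s and v_y0 = 89.40 sin 41.9° = 59.70 m/s.
Height y(t) = 59.70 t − 4.900 t² = 62.8 gives 4.900 t² − 59.70 t + 62.8 = 0.
t = [59.70 ± √(59.70² − 2·9.80·62.8)] / 9.80 = (59.70 ± 48.31) / 9.80, so t = 1.163 s or t = 11.02 s.
The descending-branch root is 11.02 s.

11.0 s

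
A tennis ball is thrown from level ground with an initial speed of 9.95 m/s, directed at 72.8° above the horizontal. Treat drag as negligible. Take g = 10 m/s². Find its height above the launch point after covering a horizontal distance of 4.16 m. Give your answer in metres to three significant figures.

3.44 m

Components: vₓ = 9.950 cos 72.8° = 2.942 m/s, v_y0 = 9.950 sin 72.8° = 9.505 m/s.
At x = 4.16 m, t = x/vₓ = 4.16/2.942 = 1.414 s.
Height: y = v_y0 t − ½ g t² = 9.505 × 1.414 − 5.000 × 1.414² = 13.44 − 9.995 = 3.444 m.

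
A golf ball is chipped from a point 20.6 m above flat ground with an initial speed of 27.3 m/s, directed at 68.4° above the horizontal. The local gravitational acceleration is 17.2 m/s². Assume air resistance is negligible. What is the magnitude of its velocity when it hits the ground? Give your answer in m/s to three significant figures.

38.1 m/s

Components: vₓ = 27.30 cos 68.4° = 10.05 m/s, v_y0 = 27.30 sin 68.4° = 25.38 m/s.
With up positive and y = 0 at the ground: y(t) = 20.6 + (25.38) t − 8.600 t². Setting y = 0 and taking the positive root: t = [25.38 + √(25.38² + 2·17.2·20.6)] / 17.2 = (25.38 + 36.78) / 17.2 = 3.614 s.
Vertical velocity at impact: v_y = v_y0 − g t = 25.38 − 17.2 × 3.614 = −36.78 m/s.
Speed: |v| = √(vₓ² + v_y²) = √(10.05² + 36.78²) = 38.13 m/s.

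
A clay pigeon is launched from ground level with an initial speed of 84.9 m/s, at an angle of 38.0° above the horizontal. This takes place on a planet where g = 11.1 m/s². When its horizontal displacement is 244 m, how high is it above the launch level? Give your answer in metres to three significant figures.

117 m

vₓ = 84.90 cos 38.0° = 66.90 m/s; v_y0 = 84.90 sin 38.0° = 52.27 m/s.
x = vₓ t ⇒ t = 244/66.90 = 3.647 s.
Height: y = v_y0 t − ½ g t² = 52.27 × 3.647 − 5.550 × 3.647² = 190.6 − 73.82 = 116.8 m.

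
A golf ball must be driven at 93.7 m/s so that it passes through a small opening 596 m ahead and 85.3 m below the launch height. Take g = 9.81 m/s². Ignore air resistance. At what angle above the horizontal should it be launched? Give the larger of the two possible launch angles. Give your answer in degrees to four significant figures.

Trajectory: y = x tanθ − g x² (1 + tan²θ)/(2v₀²). With x = 596, y = −85.3, v₀ = 93.7, g = 9.81:
198.5 tan²θ − 596 tanθ + (113.2) = 0.
tanθ = [596 ± √(596² − 4 × 198.5 × (113.2))] / (2 × 198.5) = (596 ± 515.2) / 396.9, giving tanθ = 0.2037 or 2.800.
θ = 11.51° or 70.34°; the larger is 70.34°.

70.34°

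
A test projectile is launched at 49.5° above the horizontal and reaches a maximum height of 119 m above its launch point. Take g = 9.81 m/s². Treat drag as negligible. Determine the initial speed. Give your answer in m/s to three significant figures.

63.5 m/s

At the peak v_y = 0, so v_y0 = √(2gH) = √(2 × 9.81 × 119) = 48.32 m/s.
v_y0 = v₀ sin θ ⇒ v₀ = 48.32 / sin 49.5° = 63.54 m/s.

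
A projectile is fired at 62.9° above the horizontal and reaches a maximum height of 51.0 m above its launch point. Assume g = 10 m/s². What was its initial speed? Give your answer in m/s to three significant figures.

At the peak v_y = 0, so v_y0 = √(2gH) = √(2 × 10.0 × 51.0) = 31.94 m/s.
v_y0 = v₀ sin θ ⇒ v₀ = 31.94 / sin 62.9° = 35.88 m/s.

35.9 m/s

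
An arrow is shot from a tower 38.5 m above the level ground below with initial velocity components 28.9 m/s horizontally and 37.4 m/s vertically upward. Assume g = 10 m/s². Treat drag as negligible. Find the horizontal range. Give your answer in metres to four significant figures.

242.7 m

With up positive and y = 0 at the ground: y(t) = 38.5 + (37.40) t − 5.000 t². Setting y = 0 and taking the positive root: t = [37.40 + √(37.40² + 2·10.0·38.5)] / 10.0 = (37.40 + 46.57) / 10.0 = 8.397 s.
Horizontal distance: R = vₓ t = 28.90 × 8.397 = 242.7 m.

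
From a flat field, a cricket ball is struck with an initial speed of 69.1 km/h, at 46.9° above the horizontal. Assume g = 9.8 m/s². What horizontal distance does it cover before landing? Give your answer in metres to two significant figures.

38 m

Convert: 69.1 km/h = 69.1/3.6 = 19.19 m/s.
Components: vₓ = 19.19 cos 46.9° = 13.12 m/s, v_y0 = 19.19 sin 46.9° = 14.02 m/s.
Flight time T = 2 v_y0 / g = 2.860 s.
Range: R = vₓ T = 13.12 × 2.860 = 37.51 m.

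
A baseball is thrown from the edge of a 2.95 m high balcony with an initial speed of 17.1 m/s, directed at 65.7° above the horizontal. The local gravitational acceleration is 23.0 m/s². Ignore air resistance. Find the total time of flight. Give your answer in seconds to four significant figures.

Resolve: vₓ = 17.10 cos 65.7° = 7.037 m/s and v_y0 = 17.10 sin 65.7° = 15.58 m/s.
Vertical motion (up positive, ground at y = 0): 11.50 t² − (15.58) t − 2.95 = 0, so t = (15.58 + √(15.58² + 2·23.0·2.95)) / 23.0 = (15.58 + 19.46) / 23.0 = 1.524 s.

1.524 s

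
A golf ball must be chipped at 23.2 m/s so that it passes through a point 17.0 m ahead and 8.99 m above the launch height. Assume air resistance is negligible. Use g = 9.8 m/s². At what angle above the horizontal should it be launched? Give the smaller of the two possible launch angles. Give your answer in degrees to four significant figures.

37.85°

Trajectory: y = x tanθ − g x² (1 + tan²θ)/(2v₀²). With x = 17.0, y = 8.99, v₀ = 23.2, g = 9.80:
2.631 tan²θ − 17.0 tanθ + (11.62) = 0.
tanθ = [17.0 ± √(17.0² − 4 × 2.631 × (11.62))] / (2 × 2.631) = (17.0 ± 12.91) / 5.262, giving tanθ = 0.7770 or 5.684.
θ = 37.85° or 80.02°; the smaller is 37.85°.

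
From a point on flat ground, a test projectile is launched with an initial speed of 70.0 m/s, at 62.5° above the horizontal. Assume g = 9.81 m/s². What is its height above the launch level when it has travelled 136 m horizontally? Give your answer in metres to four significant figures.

174.4 m

Components: vₓ = 70.00 cos 62.5° = 32.32 m/s, v_y0 = 70.00 sin 62.5° = 62.09 m/s.
x = vₓ t ⇒ t = 136/32.32 = 4.208 s.
Height: y = v_y0 t − ½ g t² = 62.09 × 4.208 − 4.905 × 4.208² = 261.3 − 86.84 = 174.4 m.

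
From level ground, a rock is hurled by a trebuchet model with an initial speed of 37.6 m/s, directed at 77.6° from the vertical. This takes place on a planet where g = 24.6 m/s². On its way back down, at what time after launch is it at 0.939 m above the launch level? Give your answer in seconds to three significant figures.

vₓ = 37.60 sin 77.6° = 36.72 m/s; v_y0 = 37.60 cos 77.6° = 8.074 m/s.
Set y = v_y0 t − ½ g t² = 0.939: 12.30 t² − 8.074 t + 0.939 = 0.
Quadratic formula: t = (8.074 ± √18.991) / 24.6 = (8.074 ± 4.358) / 24.6 → t = 0.1511 s or 0.5054 s.
The descending-branch root is 0.5054 s.

0.505 s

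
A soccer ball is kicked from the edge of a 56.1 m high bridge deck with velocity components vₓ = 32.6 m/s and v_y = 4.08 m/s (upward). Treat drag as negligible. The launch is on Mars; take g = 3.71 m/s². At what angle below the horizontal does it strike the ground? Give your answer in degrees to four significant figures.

With up positive and y = 0 at the ground: y(t) = 56.1 + (4.080) t − 1.855 t². Setting y = 0 and taking the positive root: t = [4.080 + √(4.080² + 2·3.71·56.1)] / 3.71 = (4.080 + 20.81) / 3.71 = 6.708 s.
At impact: v_y = v_y0 − g t = −20.81 m/s; vₓ = 32.60 m/s.
Angle below horizontal: arctan(|v_y|/vₓ) = arctan(20.81/32.60) = 32.55°.

32.55°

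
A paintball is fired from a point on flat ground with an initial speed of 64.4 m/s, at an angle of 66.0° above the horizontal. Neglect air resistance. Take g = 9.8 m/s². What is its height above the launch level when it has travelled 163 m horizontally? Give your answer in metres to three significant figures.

Horizontal component vₓ = 64.40 cos 66.0° = 26.19 m/s; vertical v_y0 = 64.40 sin 66.0° = 58.83 m/s.
At x = 163 m, t = x/vₓ = 163/26.19 = 6.223 s.
Height: y = v_y0 t − ½ g t² = 58.83 × 6.223 − 4.900 × 6.223² = 366.1 − 189.7 = 176.4 m.

176 m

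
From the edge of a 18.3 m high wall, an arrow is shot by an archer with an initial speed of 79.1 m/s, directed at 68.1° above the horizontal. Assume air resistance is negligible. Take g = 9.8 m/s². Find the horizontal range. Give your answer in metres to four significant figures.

Resolve: vₓ = 79.10 cos 68.1° = 29.50 m/s and v_y0 = 79.10 sin 68.1° = 73.39 m/s.
Vertical motion (up positive, ground at y = 0): 4.900 t² − (73.39) t − 18.3 = 0, so t = (73.39 + √(73.39² + 2·9.80·18.3)) / 9.80 = (73.39 + 75.80) / 9.80 = 15.22 s.
Horizontal distance: R = vₓ t = 29.50 × 15.22 = 449.1 m.

449.1 m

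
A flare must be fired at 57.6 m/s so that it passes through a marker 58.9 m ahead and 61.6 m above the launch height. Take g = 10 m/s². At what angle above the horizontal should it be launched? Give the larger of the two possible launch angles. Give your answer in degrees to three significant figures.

84.3°

Trajectory: y = x tanθ − g x² (1 + tan²θ)/(2v₀²). With x = 58.9, y = 61.6, v₀ = 57.6, g = 10.0:
5.228 tan²θ − 58.9 tanθ + (66.83) = 0.
tanθ = [58.9 ± √(58.9² − 4 × 5.228 × (66.83))] / (2 × 5.228) = (58.9 ± 45.52) / 10.46, giving tanθ = 1.280 or 9.986.
θ = 52.00° or 84.28°; the larger is 84.28°.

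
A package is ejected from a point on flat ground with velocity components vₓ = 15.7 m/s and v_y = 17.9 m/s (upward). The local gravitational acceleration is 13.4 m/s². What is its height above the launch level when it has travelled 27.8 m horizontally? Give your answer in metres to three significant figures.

Time to reach x = 27.8 m: t = x/vₓ = 27.8/15.70 = 1.771 s.
Height: y = v_y0 t − ½ g t² = 17.90 × 1.771 − 6.700 × 1.771² = 31.70 − 21.01 = 10.69 m.

10.7 m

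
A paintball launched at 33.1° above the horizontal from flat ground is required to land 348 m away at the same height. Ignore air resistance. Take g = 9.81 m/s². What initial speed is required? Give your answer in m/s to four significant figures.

61.08 m/s

Level-ground range: R = v₀² sin(2θ)/g, so v₀ = √(gR / sin 2θ).
v₀ = √(9.81 × 348 / sin 66.20°) = √(3414 / 0.9150) = √3731.2 = 61.08 m/s.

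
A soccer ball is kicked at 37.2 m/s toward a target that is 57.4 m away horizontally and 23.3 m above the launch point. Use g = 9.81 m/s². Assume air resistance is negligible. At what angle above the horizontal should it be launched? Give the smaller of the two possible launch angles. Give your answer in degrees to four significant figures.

Trajectory: y = x tanθ − g x² (1 + tan²θ)/(2v₀²). With x = 57.4, y = 23.3, v₀ = 37.2, g = 9.81:
11.68 tan²θ − 57.4 tanθ + (34.98) = 0.
tanθ = [57.4 ± √(57.4² − 4 × 11.68 × (34.98))] / (2 × 11.68) = (57.4 ± 40.75) / 23.36, giving tanθ = 0.7127 or 4.202.
θ = 35.48° or 76.61°; the smaller is 35.48°.

35.48°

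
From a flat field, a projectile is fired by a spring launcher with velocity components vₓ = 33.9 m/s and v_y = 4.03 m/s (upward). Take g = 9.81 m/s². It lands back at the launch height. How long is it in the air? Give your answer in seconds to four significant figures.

Landing at launch height ⇒ T = 2 v_y0 / g = 2 × 4.030 / 9.81 = 0.8216 s.

0.8216 s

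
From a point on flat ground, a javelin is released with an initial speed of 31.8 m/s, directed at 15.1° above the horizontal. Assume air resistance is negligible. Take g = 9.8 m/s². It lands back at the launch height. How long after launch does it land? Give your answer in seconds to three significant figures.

Resolve: vₓ = 31.80 cos 15.1° = 30.70 m/s and v_y0 = 31.80 sin 15.1° = 8.284 m/s.
Time of flight on level ground: T = 2 v_y0 / g = 2 × 8.284 / 9.80 = 1.691 s.

1.69 s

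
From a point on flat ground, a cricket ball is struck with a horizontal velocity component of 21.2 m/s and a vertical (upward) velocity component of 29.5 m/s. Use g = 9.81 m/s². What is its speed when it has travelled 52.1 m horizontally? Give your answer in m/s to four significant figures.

x = vₓ t ⇒ t = 52.1/21.20 = 2.458 s.
Vertical velocity there: v_y = v_y0 − g t = 29.50 − 9.81 × 2.458 = 5.391 m/s.
Speed: √(vₓ² + v_y²) = √(21.20² + 5.391²) = 21.87 m/s.

21.87 m/s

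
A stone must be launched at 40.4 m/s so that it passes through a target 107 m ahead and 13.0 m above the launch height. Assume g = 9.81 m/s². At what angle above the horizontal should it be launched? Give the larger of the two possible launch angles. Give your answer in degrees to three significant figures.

68.8°

Trajectory: y = x tanθ − g x² (1 + tan²θ)/(2v₀²). With x = 107, y = 13.0, v₀ = 40.4, g = 9.81:
34.41 tan²θ − 107 tanθ + (47.41) = 0.
tanθ = [107 ± √(107² − 4 × 34.41 × (47.41))] / (2 × 34.41) = (107 ± 70.18) / 68.81, giving tanθ = 0.5351 or 2.575.
θ = 28.15° or 68.77°; the larger is 68.77°.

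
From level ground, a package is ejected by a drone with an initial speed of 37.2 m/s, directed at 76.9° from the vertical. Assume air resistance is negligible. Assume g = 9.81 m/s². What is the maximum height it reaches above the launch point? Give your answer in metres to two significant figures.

3.6 m

Resolve: vₓ = 37.20 sin 76.9° = 36.23 m/s and v_y0 = 37.20 cos 76.9° = 8.431 m/s.
At the apex v_y = 0, so H = v_y0²/(2g) = 8.431²/19.62 = 3.623 m.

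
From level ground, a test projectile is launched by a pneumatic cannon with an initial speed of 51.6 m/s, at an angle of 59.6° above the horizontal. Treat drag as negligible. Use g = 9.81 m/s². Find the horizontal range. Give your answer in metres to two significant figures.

240 m

Components: vₓ = 51.60 cos 59.6° = 26.11 m/s, v_y0 = 51.60 sin 59.6° = 44.51 m/s.
Flight time T = 2 v_y0 / g = 9.074 s.
Range: R = vₓ T = 26.11 × 9.074 = 236.9 m.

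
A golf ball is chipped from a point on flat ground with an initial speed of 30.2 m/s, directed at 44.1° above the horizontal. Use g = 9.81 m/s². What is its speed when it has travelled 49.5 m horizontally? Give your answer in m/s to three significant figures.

Components: vₓ = 30.20 cos 44.1° = 21.69 m/s, v_y0 = 30.20 sin 44.1° = 21.02 m/s.
x = vₓ t ⇒ t = 49.5/21.69 = 2.282 s.
Vertical velocity there: v_y = v_y0 − g t = 21.02 − 9.81 × 2.282 = −1.374 m/s.
Speed: √(vₓ² + v_y²) = √(21.69² + 1.374²) = 21.73 m/s.

21.7 m/s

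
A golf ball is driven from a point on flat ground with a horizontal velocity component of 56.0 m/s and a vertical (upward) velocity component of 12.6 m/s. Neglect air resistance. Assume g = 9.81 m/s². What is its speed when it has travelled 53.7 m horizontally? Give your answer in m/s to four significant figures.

56.09 m/s

x = vₓ t ⇒ t = 53.7/56.00 = 0.9589 s.
Vertical velocity there: v_y = v_y0 − g t = 12.60 − 9.81 × 0.9589 = 3.193 m/s.
Speed: √(vₓ² + v_y²) = √(56.00² + 3.193²) = 56.09 m/s.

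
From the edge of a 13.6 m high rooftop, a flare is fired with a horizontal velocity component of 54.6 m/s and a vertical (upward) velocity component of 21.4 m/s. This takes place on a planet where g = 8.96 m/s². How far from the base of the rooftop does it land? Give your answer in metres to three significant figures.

292 m

The projectile lands when y = 13.6 + (21.40) t − ½·8.96·t² = 0. Positive root: t = (21.40 + √(21.40² + 2·8.96·13.6)) / 8.96 = (21.40 + 26.49) / 8.96 = 5.345 s.
Horizontal distance: R = vₓ t = 54.60 × 5.345 = 291.8 m.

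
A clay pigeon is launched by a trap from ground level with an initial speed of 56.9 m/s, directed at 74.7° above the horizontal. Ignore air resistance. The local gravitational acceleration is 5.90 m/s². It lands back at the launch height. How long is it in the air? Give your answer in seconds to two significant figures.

Resolve: vₓ = 56.90 cos 74.7° = 15.01 m/s and v_y0 = 56.90 sin 74.7° = 54.88 m/s.
It returns to y = 0 when t = 2 v_y0 / g = 2(54.88)/5.90 = 18.60 s.

19 s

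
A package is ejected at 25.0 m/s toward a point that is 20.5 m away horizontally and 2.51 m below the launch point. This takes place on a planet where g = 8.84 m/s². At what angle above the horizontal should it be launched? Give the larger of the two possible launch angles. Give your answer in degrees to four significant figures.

81.72°

Trajectory: y = x tanθ − g x² (1 + tan²θ)/(2v₀²). With x = 20.5, y = −2.51, v₀ = 25.0, g = 8.84:
2.972 tan²θ − 20.5 tanθ + (0.4620) = 0.
tanθ = [20.5 ± √(20.5² − 4 × 2.972 × (0.4620))] / (2 × 2.972) = (20.5 ± 20.37) / 5.944, giving tanθ = 0.02261 or 6.875.
θ = 1.295° or 81.72°; the larger is 81.72°.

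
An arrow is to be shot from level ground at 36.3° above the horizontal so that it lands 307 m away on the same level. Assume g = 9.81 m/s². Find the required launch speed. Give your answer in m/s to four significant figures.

On level ground R = v₀² sin 2θ / g ⇒ v₀ = √(gR / sin 2θ).
v₀ = √(9.81 × 307 / sin 72.60°) = √(3012 / 0.9542) = √3156.1 = 56.18 m/s.

56.18 m/s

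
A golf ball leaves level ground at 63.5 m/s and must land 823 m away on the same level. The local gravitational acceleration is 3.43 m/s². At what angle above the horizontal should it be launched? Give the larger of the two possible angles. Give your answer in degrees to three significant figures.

67.8°

From R = (v₀²/g) sin 2θ: sin 2θ = 3.43 × 823 / 4032.2 = 0.7001.
2θ = 44.43° or 180° − 44.43° = 135.6°, so θ = 22.22° or 67.78°.
The larger angle is 67.78°.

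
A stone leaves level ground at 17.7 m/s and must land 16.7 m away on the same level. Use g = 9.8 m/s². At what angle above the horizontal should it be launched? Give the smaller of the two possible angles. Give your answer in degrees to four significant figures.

R = v₀² sin 2θ / g gives sin 2θ = gR/v₀² = 9.80·16.7/17.7² = 0.5224.
2θ = 31.49° or 180° − 31.49° = 148.5°, so θ = 15.75° or 74.25°.
The smaller angle is 15.75°.

15.75°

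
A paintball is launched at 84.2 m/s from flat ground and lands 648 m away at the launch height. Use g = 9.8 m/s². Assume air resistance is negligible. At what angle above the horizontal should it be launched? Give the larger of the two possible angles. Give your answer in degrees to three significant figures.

R = v₀² sin 2θ / g gives sin 2θ = gR/v₀² = 9.80·648/84.2² = 0.8957.
2θ = 63.60° or 180° − 63.60° = 116.4°, so θ = 31.80° or 58.20°.
The larger angle is 58.20°.

58.2°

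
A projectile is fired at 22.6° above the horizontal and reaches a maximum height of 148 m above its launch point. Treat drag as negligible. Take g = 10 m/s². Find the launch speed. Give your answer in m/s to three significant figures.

At the peak v_y = 0, so v_y0 = √(2gH) = √(2 × 10.0 × 148) = 54.41 m/s.
v_y0 = v₀ sin θ ⇒ v₀ = 54.41 / sin 22.6° = 141.6 m/s.

142 m/s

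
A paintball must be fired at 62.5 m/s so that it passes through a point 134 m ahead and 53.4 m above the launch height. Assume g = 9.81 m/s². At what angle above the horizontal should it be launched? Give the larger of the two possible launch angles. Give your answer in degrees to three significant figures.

Trajectory: y = x tanθ − g x² (1 + tan²θ)/(2v₀²). With x = 134, y = 53.4, v₀ = 62.5, g = 9.81:
22.55 tan²θ − 134 tanθ + (75.95) = 0.
tanθ = [134 ± √(134² − 4 × 22.55 × (75.95))] / (2 × 22.55) = (134 ± 105.4) / 45.09, giving tanθ = 0.6345 or 5.309.
θ = 32.40° or 79.33°; the larger is 79.33°.

79.3°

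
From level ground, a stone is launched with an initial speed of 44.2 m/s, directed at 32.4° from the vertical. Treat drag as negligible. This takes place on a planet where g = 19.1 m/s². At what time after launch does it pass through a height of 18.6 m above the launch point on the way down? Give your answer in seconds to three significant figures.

3.32 s

Resolve: vₓ = 44.20 sin 32.4° = 23.68 m/s and v_y0 = 44.20 cos 32.4° = 37.32 m/s.
Height y(t) = 37.32 t − 9.550 t² = 18.6 gives 9.550 t² − 37.32 t + 18.6 = 0.
t = [37.32 ± √(37.32² − 2·19.1·18.6)] / 19.1 = (37.32 ± 26.12) / 19.1, so t = 0.5864 s or t = 3.321 s.
The descending-branch root is 3.321 s.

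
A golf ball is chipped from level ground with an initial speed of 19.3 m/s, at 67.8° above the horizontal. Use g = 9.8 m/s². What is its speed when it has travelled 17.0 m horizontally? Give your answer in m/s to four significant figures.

Components: vₓ = 19.30 cos 67.8° = 7.292 m/s, v_y0 = 19.30 sin 67.8° = 17.87 m/s.
At x = 17.0 m, t = x/vₓ = 17.0/7.292 = 2.331 s.
Vertical velocity there: v_y = v_y0 − g t = 17.87 − 9.80 × 2.331 = −4.977 m/s.
Speed: √(vₓ² + v_y²) = √(7.292² + 4.977²) = 8.829 m/s.

8.829 m/s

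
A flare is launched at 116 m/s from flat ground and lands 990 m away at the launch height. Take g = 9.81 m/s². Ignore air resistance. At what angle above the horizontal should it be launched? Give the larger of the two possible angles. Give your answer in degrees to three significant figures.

66.9°

From R = (v₀²/g) sin 2θ: sin 2θ = 9.81 × 990 / 13456 = 0.7218.
2θ = 46.20° or 180° − 46.20° = 133.8°, so θ = 23.10° or 66.90°.
The larger angle is 66.90°.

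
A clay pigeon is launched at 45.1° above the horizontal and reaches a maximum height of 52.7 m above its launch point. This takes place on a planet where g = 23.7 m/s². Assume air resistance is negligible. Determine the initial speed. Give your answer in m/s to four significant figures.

70.56 m/s

At the peak v_y = 0, so v_y0 = √(2gH) = √(2 × 23.7 × 52.7) = 49.98 m/s.
v_y0 = v₀ sin θ ⇒ v₀ = 49.98 / sin 45.1° = 70.56 m/s.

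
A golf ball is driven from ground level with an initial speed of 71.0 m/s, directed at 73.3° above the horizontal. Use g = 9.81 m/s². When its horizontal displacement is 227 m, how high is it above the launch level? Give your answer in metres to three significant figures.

vₓ = 71.00 cos 73.3° = 20.40 m/s; v_y0 = 71.00 sin 73.3° = 68.01 m/s.
Time to reach x = 227 m: t = x/vₓ = 227/20.40 = 11.13 s.
Height: y = v_y0 t − ½ g t² = 68.01 × 11.13 − 4.905 × 11.13² = 756.6 − 607.2 = 149.4 m.

149 m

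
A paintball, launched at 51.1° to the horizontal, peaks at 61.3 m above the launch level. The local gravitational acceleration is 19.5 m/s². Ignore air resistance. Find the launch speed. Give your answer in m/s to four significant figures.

62.83 m/s

At the peak v_y = 0, so v_y0 = √(2gH) = √(2 × 19.5 × 61.3) = 48.89 m/s.
v_y0 = v₀ sin θ ⇒ v₀ = 48.89 / sin 51.1° = 62.83 m/s.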